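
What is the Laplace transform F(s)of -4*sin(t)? -4/(s^2 + 1)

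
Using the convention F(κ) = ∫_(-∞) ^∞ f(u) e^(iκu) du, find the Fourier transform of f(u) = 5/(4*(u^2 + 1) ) 5*pi*exp(-Abs(κ) ) /4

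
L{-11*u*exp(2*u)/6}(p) -11/(6*(p - 2)^2)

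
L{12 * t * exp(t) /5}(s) 12/(5 * (s - 1) ^2) 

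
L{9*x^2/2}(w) 9/w^3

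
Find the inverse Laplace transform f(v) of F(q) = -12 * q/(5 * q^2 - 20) -12 * cosh(2 * v) /5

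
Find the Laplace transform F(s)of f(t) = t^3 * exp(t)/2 3/(s - 1)^4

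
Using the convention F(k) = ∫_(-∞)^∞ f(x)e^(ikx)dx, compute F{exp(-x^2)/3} sqrt(pi)*exp(-k^2/4)/3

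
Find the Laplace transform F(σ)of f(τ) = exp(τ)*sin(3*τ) 3/((σ - 1)^2 + 9)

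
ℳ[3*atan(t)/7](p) -3*pi*sec(pi*p/2)/(14*p)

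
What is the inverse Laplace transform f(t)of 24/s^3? 12*t^2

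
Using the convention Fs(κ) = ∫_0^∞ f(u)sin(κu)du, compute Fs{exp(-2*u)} κ/(κ^2 + 4)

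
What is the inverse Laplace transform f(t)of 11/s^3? 11*t^2/2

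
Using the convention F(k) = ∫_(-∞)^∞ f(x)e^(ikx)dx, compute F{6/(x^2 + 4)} 3*pi*exp(-2*Abs(k))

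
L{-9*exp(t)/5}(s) -9/(5*s - 5)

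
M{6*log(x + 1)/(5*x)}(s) -6*pi*csc(pi*s)/(5*s - 5)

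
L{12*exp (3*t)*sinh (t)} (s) 12/ ( (s - 3)^2 - 1)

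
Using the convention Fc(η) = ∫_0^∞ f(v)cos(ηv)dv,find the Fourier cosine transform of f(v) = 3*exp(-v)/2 3/(2*(η^2 + 1))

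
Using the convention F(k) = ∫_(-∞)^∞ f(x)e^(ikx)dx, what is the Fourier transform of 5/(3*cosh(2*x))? 5*pi/(6*cosh(pi*k/4))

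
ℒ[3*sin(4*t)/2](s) 6/(s^2+16)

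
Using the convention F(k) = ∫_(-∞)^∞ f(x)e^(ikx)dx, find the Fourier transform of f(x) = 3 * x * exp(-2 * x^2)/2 3 * sqrt(2) * I * sqrt(pi) * k * exp(-k^2/8)/16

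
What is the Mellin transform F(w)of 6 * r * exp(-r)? 6 * gamma(w + 1)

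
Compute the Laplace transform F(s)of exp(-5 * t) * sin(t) 1/((s + 5)^2 + 1)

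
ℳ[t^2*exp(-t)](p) gamma(p + 2)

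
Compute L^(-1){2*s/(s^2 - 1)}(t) 2*cosh(t)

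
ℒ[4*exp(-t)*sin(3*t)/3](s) 4/((s + 1)^2 + 9)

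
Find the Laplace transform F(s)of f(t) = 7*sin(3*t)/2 21/(2*(s^2 + 9))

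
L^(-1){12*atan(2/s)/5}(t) 12*sin(2*t)/(5*t)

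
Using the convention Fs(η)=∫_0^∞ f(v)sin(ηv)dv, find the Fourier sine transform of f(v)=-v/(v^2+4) -pi*exp(-2*η)/2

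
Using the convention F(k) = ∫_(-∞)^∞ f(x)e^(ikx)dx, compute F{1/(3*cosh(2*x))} pi/(6*cosh(pi*k/4))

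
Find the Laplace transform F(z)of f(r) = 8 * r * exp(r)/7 8/(7 * (z - 1)^2)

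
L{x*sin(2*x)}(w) 4*w/(w^2 + 4)^2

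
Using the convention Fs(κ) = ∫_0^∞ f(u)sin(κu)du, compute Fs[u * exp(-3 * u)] 6 * κ/(κ^2 + 9)^2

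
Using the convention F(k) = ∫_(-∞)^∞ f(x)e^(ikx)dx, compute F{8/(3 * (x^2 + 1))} 8 * pi * exp(-Abs(k))/3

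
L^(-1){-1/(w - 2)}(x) -exp(2 * x)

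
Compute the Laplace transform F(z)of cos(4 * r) z/(z^2 + 16)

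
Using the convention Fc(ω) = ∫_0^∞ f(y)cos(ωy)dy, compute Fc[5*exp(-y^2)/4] 5*sqrt(pi)*exp(-ω^2/4)/8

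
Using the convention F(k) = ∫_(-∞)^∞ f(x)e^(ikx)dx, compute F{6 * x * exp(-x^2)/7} 3 * I * sqrt(pi) * k * exp(-k^2/4)/7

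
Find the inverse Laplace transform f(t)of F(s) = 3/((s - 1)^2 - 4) 3*exp(t)*sinh(2*t)/2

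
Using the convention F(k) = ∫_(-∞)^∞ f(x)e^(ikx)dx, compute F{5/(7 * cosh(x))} 5 * pi/(7 * cosh(pi * k/2))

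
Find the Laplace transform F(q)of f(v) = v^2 2/q^3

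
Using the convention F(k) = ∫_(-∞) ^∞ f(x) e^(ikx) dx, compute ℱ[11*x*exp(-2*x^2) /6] 11*sqrt(2)*I*sqrt(pi)*k*exp(-k^2/8) /48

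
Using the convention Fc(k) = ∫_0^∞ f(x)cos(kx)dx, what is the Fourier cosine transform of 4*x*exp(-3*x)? 4*(9 - k^2)/(k^2 + 9)^2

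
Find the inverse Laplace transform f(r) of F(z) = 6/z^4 r^3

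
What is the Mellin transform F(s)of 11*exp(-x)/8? 11*gamma(s)/8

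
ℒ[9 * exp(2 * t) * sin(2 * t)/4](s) 9/(2 * ((s - 2)^2 + 4))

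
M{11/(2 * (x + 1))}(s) 11 * pi * csc(pi * s)/2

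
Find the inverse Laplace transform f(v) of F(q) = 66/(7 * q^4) 11 * v^3/7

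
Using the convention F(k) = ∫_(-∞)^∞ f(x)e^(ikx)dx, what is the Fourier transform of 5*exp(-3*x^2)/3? 5*sqrt(3)*sqrt(pi)*exp(-k^2/12)/9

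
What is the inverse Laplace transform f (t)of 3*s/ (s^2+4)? 3*cos (2*t)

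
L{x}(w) w^(-2)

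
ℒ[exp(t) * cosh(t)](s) (s - 1)/(s * (s - 2))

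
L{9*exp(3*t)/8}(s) 9/(8*(s - 3))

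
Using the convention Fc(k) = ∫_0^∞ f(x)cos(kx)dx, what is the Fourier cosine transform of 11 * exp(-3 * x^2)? 11 * sqrt(3) * sqrt(pi) * exp(-k^2/12)/6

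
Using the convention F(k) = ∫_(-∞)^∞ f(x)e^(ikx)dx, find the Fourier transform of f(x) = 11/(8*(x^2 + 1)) 11*pi*exp(-Abs(k))/8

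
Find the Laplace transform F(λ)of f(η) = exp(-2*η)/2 1/(2*(λ + 2))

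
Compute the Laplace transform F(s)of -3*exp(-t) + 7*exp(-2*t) 7/(s + 2) - 3/(s + 1)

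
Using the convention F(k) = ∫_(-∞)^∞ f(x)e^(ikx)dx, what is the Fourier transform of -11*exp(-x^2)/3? -11*sqrt(pi)*exp(-k^2/4)/3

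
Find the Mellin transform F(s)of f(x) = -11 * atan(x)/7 11 * pi * sec(pi * s/2)/(14 * s)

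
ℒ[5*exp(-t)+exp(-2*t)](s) 1/(s+2)+5/(s+1)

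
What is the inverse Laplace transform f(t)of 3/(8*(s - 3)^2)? 3*t*exp(3*t)/8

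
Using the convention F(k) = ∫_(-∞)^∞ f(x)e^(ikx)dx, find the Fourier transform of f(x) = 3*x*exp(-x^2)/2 3*I*sqrt(pi)*k*exp(-k^2/4)/4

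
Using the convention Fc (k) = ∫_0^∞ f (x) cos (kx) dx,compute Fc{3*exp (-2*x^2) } 3*sqrt (2)*sqrt (pi)*exp (-k^2/8) /4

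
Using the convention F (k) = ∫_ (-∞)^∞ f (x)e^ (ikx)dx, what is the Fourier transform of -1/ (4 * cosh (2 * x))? -pi/ (8 * cosh (pi * k/4))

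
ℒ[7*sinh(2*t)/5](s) 14/(5*(s^2 - 4))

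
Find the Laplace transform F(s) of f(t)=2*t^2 4/s^3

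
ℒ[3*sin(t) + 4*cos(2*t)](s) 3/(s^2 + 1) + 4*s/(s^2 + 4)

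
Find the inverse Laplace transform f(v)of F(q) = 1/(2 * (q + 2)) exp(-2 * v)/2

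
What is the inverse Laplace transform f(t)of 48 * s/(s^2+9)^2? 8 * t * sin(3 * t)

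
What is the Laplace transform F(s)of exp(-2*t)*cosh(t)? (s + 2)/((s + 2)^2 - 1)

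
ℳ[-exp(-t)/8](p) -gamma(p)/8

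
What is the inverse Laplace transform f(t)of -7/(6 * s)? -7/6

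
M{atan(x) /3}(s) -pi*sec(pi*s/2) /(6*s) 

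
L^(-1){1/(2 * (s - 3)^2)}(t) t * exp(3 * t)/2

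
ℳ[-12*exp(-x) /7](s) -12*gamma(s) /7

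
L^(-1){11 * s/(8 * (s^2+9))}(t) 11 * cos(3 * t)/8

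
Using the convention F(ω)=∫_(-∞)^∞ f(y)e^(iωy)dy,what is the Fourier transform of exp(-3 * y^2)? sqrt(3) * sqrt(pi) * exp(-ω^2/12)/3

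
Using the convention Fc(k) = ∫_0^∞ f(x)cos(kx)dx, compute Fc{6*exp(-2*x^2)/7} 3*sqrt(2)*sqrt(pi)*exp(-k^2/8)/14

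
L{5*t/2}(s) 5/(2*s^2)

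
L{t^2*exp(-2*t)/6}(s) 1/(3*(s + 2)^3)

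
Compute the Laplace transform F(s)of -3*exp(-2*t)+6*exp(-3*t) 6/(s+3)-3/(s+2)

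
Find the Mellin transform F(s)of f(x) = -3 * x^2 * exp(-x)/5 -3 * gamma(s + 2)/5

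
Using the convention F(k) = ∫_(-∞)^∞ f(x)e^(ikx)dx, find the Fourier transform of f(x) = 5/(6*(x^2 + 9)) 5*pi*exp(-3*Abs(k))/18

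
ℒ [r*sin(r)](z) 2*z/(z^2 + 1) ^2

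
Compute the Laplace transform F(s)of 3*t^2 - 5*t 6/s^3 - 5/s^2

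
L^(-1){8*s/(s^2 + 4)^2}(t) 2*t*sin(2*t)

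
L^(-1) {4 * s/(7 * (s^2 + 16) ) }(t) 4 * cos(4 * t) /7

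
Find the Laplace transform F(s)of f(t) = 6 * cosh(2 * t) 6 * s/(s^2-4)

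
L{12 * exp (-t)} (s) 12/ (s + 1)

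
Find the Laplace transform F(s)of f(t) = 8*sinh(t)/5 8/(5*(s^2 - 1))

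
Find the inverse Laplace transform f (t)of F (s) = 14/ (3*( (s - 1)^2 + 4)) 7*exp (t)*sin (2*t)/3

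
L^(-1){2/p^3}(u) u^2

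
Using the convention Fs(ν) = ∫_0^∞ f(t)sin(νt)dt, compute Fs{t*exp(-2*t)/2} 2*ν/(ν^2 + 4)^2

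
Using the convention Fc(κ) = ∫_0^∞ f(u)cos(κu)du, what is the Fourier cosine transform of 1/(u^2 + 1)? pi * exp(-κ)/2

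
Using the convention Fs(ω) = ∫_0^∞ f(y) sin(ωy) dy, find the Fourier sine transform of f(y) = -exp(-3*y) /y -atan(ω/3) 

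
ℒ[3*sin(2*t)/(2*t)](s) 3*atan(2/s)/2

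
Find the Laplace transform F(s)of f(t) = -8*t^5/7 -960/(7*s^6)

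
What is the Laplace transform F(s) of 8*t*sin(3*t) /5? 48*s/(5*(s^2 + 9) ^2) 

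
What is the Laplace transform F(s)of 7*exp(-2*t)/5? 7/(5*(s+2))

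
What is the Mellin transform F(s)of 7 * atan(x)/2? -7 * pi * sec(pi * s/2)/(4 * s)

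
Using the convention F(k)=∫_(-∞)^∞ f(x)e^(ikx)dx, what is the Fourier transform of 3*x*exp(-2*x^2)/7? 3*sqrt(2)*I*sqrt(pi)*k*exp(-k^2/8)/56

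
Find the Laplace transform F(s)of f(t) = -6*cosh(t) -6*s/(s^2 - 1)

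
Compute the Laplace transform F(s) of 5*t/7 5/(7*s^2) 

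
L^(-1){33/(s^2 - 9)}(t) 11 * sinh(3 * t)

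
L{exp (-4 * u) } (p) 1/ (p+4) 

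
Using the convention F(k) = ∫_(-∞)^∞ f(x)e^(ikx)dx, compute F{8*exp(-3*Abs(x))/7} 48/(7*(k^2 + 9))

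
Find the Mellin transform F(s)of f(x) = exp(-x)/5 gamma(s)/5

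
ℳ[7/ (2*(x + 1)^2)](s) -7*pi*(s - 1)/ (2*sin (pi*s))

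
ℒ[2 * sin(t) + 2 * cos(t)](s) 2/(s^2 + 1) + 2 * s/(s^2 + 1)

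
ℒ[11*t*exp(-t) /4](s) 11/(4*(s + 1) ^2) 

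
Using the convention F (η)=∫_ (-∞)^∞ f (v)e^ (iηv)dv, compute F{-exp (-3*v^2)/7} -sqrt (3)*sqrt (pi)*exp (-η^2/12)/21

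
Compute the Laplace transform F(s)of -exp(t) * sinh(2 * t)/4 -1/(2 * (s - 1)^2-8)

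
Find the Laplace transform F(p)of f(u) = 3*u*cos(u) 3*(p^2 - 1)/(p^2 + 1)^2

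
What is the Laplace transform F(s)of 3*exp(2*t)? 3/(s - 2)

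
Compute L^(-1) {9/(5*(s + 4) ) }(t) 9*exp(-4*t) /5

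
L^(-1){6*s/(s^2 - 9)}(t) 6*cosh(3*t)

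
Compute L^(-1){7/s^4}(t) 7*t^3/6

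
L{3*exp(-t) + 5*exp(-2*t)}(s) 5/(s + 2) + 3/(s + 1)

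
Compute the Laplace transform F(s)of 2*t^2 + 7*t 7/s^2 + 4/s^3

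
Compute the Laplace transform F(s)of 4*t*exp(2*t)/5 4/(5*(s - 2)^2)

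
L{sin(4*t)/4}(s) 1/(s^2 + 16)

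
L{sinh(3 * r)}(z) 3/(z^2 - 9)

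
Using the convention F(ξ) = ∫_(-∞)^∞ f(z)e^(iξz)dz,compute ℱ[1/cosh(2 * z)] pi/(2 * cosh(pi * ξ/4))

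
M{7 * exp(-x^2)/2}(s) 7 * gamma(s/2)/4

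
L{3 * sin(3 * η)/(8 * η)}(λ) 3 * atan(3/λ)/8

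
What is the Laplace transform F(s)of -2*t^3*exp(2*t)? -12/(s - 2)^4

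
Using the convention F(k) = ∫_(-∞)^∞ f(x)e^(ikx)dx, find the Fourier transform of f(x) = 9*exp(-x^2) 9*sqrt(pi)*exp(-k^2/4)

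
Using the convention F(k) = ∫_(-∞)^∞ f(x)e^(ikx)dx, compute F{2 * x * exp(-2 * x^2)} sqrt(2) * I * sqrt(pi) * k * exp(-k^2/8)/4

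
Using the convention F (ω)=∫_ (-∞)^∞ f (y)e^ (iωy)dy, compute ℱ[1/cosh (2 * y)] pi/ (2 * cosh (pi * ω/4))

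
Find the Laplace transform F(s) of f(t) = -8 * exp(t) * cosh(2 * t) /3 8 * (1 - s) /(3 * ((s - 1) ^2-4) ) 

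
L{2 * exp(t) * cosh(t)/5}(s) 2 * (s - 1)/(5 * s * (s - 2))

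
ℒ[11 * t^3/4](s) 33/ (2 * s^4)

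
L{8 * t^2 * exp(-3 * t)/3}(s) 16/(3 * (s + 3)^3)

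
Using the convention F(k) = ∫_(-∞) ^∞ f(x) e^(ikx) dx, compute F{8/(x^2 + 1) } 8*pi*exp(-Abs(k) ) 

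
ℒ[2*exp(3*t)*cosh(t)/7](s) 2*(s - 3)/(7*((s - 3)^2 - 1))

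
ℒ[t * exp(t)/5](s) 1/(5 * (s - 1)^2)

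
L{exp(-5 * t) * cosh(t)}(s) (s+5)/((s+5)^2-1)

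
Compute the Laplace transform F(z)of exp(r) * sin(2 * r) 2/((z - 1)^2 + 4)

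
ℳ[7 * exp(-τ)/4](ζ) 7 * gamma(ζ)/4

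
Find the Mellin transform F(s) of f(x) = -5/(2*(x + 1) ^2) 5*pi*(s - 1) /(2*sin(pi*s) ) 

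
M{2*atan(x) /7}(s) -pi*sec(pi*s/2) /(7*s) 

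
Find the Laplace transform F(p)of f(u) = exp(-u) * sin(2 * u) 2/((p+1)^2+4)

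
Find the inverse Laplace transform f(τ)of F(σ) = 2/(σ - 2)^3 τ^2*exp(2*τ)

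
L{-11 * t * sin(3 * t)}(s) -66 * s/(s^2 + 9)^2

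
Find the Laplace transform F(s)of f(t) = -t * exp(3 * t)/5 -1/(5 * (s - 3)^2)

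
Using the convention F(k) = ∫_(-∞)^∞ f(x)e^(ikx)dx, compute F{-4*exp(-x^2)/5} -4*sqrt(pi)*exp(-k^2/4)/5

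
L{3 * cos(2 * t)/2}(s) 3 * s/(2 * (s^2+4))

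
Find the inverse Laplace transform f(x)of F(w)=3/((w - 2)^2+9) exp(2 * x) * sin(3 * x)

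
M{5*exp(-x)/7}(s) 5*gamma(s)/7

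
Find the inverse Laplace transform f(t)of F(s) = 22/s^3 11 * t^2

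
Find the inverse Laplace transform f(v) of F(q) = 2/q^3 v^2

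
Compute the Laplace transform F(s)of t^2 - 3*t 2/s^3 - 3/s^2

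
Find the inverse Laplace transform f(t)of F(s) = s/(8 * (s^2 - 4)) cosh(2 * t)/8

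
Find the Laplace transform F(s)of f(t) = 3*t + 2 3/s^2 + 2/s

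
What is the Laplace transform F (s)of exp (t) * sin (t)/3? 1/ (3 * ( (s - 1)^2 + 1))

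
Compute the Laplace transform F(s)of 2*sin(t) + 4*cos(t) 4*s/(s^2 + 1) + 2/(s^2 + 1)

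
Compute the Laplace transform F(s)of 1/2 1/(2*s)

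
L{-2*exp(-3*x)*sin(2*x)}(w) -4/((w+3)^2+4)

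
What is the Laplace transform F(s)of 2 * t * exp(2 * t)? 2/(s - 2)^2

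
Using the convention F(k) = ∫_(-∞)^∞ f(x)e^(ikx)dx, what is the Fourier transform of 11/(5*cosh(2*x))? 11*pi/(10*cosh(pi*k/4))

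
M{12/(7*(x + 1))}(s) 12*pi*csc(pi*s)/7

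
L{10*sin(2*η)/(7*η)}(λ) 10*atan(2/λ)/7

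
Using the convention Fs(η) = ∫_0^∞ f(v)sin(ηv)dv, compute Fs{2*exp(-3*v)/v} 2*atan(η/3)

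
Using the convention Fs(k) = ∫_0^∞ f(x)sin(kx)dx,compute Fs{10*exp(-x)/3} 10*k/(3*(k^2 + 1))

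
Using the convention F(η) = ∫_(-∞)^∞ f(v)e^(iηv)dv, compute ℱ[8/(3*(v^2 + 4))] 4*pi*exp(-2*Abs(η))/3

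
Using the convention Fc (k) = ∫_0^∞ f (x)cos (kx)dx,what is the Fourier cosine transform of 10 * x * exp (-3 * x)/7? 10 * (9 - k^2)/ (7 * (k^2 + 9)^2)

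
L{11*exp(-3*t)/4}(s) 11/(4*(s + 3))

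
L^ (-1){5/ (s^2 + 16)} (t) 5*sin (4*t)/4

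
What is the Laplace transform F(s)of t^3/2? 3/s^4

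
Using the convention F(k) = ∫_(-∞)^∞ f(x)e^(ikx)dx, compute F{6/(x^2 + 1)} 6 * pi * exp(-Abs(k))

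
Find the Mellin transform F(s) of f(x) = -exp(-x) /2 -gamma(s) /2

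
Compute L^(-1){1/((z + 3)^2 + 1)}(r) exp(-3*r)*sin(r)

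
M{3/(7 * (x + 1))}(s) 3 * pi * csc(pi * s)/7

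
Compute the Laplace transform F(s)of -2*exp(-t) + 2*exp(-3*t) 2/(s + 3) - 2/(s + 1)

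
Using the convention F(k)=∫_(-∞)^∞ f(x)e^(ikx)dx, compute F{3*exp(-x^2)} 3*sqrt(pi)*exp(-k^2/4)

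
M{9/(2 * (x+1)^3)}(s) 9 * pi * (s - 2) * (s - 1)/(4 * sin(pi * s))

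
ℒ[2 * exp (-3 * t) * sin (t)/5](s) 2/ (5 * ( (s+3)^2+1))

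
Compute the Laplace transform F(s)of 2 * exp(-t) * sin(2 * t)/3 4/(3 * ((s + 1)^2 + 4))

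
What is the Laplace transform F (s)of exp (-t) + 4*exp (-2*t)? 1/ (s + 1) + 4/ (s + 2)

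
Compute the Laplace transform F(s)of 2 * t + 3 3/s + 2/s^2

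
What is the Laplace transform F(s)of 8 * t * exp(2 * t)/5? 8/(5 * (s - 2)^2)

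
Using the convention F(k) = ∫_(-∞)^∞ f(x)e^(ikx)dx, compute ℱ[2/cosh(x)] 2*pi/cosh(pi*k/2)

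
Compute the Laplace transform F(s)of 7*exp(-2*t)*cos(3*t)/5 7*(s + 2)/(5*((s + 2)^2 + 9))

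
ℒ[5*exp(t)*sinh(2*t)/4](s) 5/(2*((s - 1)^2 - 4))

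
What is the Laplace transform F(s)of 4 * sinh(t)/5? 4/(5 * (s^2 - 1))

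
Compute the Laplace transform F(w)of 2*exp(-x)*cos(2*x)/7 2*(w + 1)/(7*((w + 1)^2 + 4))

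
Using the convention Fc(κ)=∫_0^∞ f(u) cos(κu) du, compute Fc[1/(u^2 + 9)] pi * exp(-3 * κ) /6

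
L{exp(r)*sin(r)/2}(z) 1/(2*((z - 1)^2 + 1))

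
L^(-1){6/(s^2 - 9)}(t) 2*sinh(3*t)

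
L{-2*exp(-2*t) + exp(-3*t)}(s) 1/(s + 3) - 2/(s + 2)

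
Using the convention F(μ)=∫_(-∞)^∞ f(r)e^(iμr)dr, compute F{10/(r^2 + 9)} 10 * pi * exp(-3 * Abs(μ))/3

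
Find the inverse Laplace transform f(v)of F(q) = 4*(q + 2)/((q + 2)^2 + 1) 4*exp(-2*v)*cos(v)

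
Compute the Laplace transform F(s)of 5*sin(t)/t 5*atan(1/s)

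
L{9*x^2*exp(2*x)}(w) 18/(w - 2)^3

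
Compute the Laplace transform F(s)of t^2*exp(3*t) 2/(s - 3)^3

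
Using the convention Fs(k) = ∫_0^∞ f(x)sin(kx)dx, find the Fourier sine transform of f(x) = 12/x 6*pi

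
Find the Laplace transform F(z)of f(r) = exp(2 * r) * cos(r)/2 (z - 2)/(2 * ((z - 2)^2 + 1))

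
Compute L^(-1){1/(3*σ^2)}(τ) τ/3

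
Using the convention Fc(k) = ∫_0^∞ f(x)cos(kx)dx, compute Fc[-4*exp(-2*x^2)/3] -sqrt(2)*sqrt(pi)*exp(-k^2/8)/3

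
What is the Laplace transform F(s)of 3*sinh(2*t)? 6/(s^2-4)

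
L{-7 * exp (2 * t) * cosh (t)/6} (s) 7 * (2 - s)/ (6 * ( (s - 2)^2 - 1))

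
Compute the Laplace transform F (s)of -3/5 -3/ (5 * s)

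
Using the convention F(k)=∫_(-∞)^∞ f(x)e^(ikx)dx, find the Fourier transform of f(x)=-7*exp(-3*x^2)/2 -7*sqrt(3)*sqrt(pi)*exp(-k^2/12)/6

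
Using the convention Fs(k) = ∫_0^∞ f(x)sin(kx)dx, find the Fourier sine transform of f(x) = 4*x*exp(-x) 8*k/(k^2+1)^2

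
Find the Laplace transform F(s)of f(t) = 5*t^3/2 15/s^4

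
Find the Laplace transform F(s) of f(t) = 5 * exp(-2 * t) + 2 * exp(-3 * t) 2/(s + 3) + 5/(s + 2) 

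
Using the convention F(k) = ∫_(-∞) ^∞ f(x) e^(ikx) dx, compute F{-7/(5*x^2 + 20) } -7*pi*exp(-2*Abs(k) ) /10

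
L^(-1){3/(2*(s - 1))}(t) 3*exp(t)/2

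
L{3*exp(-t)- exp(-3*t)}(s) 3/(s + 1) - 1/(s + 3)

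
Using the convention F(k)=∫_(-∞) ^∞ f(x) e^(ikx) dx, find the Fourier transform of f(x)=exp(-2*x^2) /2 sqrt(2)*sqrt(pi)*exp(-k^2/8) /4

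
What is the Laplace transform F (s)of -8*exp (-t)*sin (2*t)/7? -16/ (7*(s + 1)^2 + 28)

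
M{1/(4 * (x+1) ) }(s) pi * csc(pi * s) /4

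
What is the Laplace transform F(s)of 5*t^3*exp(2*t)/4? 15/(2*(s - 2)^4)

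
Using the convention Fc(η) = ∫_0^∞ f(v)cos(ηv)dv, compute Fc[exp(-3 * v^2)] sqrt(3) * sqrt(pi) * exp(-η^2/12)/6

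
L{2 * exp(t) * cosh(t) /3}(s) 2 * (s - 1) /(3 * s * (s - 2) ) 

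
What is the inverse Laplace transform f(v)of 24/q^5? v^4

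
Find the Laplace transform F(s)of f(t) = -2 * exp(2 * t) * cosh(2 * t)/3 2 * (2 - s)/(3 * s * (s - 4))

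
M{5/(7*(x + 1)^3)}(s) 5*pi*(s - 2)*(s - 1)/(14*sin(pi*s))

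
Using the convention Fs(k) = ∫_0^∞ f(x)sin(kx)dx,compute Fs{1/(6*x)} pi/12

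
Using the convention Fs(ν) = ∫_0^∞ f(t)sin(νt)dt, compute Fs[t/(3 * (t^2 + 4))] pi * exp(-2 * ν)/6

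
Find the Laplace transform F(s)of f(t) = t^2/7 2/(7*s^3)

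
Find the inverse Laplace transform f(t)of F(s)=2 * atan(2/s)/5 2 * sin(2 * t)/(5 * t)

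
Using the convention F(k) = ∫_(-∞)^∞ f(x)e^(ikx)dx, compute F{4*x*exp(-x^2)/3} 2*I*sqrt(pi)*k*exp(-k^2/4)/3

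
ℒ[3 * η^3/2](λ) 9/λ^4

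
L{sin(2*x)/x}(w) atan(2/w)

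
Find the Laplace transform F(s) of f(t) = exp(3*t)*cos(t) (s - 3) /((s - 3) ^2+1) 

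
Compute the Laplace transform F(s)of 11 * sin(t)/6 11/(6 * (s^2 + 1))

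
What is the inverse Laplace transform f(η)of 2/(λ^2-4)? sinh(2*η)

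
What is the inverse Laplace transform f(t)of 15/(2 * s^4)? 5 * t^3/4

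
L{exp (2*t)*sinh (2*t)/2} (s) 1/ (s*(s - 4))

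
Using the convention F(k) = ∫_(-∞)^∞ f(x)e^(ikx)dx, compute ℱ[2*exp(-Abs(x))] 4/(k^2 + 1)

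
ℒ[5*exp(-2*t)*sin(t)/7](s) 5/(7*((s+2)^2+1))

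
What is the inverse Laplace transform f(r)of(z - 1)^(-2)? r * exp(r)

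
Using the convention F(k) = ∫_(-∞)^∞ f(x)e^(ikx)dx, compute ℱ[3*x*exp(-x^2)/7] 3*I*sqrt(pi)*k*exp(-k^2/4)/14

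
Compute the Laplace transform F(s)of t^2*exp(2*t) 2/(s - 2)^3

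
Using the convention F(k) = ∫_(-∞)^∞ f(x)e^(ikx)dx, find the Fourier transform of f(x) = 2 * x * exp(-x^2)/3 I * sqrt(pi) * k * exp(-k^2/4)/3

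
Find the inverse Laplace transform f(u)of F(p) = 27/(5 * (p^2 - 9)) 9 * sinh(3 * u)/5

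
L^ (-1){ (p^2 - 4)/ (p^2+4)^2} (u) u * cos (2 * u)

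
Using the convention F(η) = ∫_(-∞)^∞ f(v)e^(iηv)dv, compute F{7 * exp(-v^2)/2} 7 * sqrt(pi) * exp(-η^2/4)/2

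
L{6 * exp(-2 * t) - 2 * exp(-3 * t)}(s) 6/(s + 2) - 2/(s + 3)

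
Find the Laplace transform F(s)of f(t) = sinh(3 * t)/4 3/(4 * (s^2 - 9))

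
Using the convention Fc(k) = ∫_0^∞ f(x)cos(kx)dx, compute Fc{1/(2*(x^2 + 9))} pi*exp(-3*k)/12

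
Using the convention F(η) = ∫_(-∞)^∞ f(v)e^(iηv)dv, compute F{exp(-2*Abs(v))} 4/(η^2 + 4)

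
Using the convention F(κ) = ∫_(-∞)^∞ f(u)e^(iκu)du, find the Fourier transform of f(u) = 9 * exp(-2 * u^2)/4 9 * sqrt(2) * sqrt(pi) * exp(-κ^2/8)/8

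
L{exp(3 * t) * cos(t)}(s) (s - 3)/((s - 3)^2 + 1)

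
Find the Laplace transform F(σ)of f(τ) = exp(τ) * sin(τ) 1/((σ - 1)^2 + 1)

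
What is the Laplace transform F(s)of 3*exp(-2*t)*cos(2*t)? 3*(s + 2)/((s + 2)^2 + 4)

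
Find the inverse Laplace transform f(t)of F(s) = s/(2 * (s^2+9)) cos(3 * t)/2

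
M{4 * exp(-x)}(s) 4 * gamma(s)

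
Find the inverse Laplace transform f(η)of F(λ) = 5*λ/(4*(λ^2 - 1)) 5*cosh(η)/4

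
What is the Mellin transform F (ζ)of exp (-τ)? gamma (ζ)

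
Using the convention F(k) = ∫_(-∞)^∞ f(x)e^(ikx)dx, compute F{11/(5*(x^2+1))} 11*pi*exp(-Abs(k))/5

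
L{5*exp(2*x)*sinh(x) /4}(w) 5/(4*((w - 2) ^2 - 1) ) 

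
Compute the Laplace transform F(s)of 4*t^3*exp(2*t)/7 24/(7*(s - 2)^4)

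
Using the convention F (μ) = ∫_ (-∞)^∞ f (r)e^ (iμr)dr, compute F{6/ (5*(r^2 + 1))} 6*pi*exp (-Abs (μ))/5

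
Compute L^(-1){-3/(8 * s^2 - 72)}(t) -sinh(3 * t)/8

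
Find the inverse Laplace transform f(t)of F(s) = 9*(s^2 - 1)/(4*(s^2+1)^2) 9*t*cos(t)/4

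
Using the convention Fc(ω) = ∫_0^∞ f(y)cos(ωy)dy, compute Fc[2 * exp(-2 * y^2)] sqrt(2) * sqrt(pi) * exp(-ω^2/8)/2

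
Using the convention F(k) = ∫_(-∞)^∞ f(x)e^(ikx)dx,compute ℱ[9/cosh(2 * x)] 9 * pi/(2 * cosh(pi * k/4))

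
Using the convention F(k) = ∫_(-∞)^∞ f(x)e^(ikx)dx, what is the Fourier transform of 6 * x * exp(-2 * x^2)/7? 3 * sqrt(2) * I * sqrt(pi) * k * exp(-k^2/8)/28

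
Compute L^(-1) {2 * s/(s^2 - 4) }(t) 2 * cosh(2 * t) 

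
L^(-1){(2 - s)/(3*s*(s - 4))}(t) -exp(2*t)*cosh(2*t)/3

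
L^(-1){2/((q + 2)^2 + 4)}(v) exp(-2*v)*sin(2*v)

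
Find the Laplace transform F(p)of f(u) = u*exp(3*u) (p - 3)^(-2)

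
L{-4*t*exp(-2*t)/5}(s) -4/(5*(s + 2)^2)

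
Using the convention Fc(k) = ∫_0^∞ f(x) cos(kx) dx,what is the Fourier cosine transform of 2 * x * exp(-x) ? 2 * (1 - k^2) /(k^2 + 1) ^2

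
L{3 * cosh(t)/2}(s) 3 * s/(2 * (s^2 - 1))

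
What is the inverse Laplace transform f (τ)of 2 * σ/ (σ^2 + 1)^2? τ * sin (τ)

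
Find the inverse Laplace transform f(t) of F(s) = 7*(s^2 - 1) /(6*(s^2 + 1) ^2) 7*t*cos(t) /6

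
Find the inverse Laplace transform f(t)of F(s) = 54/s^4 9 * t^3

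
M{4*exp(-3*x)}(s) 4*gamma(s)/3^s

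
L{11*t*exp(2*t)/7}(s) 11/(7*(s - 2)^2)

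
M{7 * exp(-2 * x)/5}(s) 7 * gamma(s)/(5 * 2^s)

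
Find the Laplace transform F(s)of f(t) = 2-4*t 2/s - 4/s^2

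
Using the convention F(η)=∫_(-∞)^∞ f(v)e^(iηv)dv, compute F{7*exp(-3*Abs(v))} 42/(η^2 + 9)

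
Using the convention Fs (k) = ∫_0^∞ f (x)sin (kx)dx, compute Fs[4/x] 2 * pi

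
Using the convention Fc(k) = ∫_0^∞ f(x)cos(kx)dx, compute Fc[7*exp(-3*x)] 21/(k^2+9)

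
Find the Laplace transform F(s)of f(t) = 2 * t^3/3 4/s^4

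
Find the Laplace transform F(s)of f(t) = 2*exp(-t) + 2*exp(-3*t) 2/(s + 3) + 2/(s + 1)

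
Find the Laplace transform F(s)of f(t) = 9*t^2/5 18/(5*s^3)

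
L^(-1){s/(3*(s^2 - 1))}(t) cosh(t)/3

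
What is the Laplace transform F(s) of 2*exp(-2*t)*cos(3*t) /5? 2*(s + 2) /(5*((s + 2) ^2 + 9) ) 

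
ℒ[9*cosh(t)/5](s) 9*s/(5*(s^2 - 1))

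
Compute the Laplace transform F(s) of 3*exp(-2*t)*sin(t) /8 3/(8*((s+2) ^2+1) ) 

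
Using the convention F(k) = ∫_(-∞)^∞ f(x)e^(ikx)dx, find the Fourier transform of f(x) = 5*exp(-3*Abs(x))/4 15/(2*(k^2 + 9))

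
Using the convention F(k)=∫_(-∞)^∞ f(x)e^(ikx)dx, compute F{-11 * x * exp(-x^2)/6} -11 * I * sqrt(pi) * k * exp(-k^2/4)/12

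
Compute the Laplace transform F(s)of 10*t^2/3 20/(3*s^3)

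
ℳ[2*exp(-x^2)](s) gamma(s/2)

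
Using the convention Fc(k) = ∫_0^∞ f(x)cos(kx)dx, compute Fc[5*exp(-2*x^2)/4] 5*sqrt(2)*sqrt(pi)*exp(-k^2/8)/16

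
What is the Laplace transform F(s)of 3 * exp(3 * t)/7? 3/(7 * (s - 3))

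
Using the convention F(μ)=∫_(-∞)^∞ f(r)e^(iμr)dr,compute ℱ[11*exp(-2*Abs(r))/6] 22/(3*(μ^2 + 4))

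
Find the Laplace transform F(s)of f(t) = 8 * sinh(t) 8/(s^2 - 1)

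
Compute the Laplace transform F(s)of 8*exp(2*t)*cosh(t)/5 8*(s - 2)/(5*((s - 2)^2 - 1))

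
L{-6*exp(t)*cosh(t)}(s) 6*(1 - s)/(s*(s - 2))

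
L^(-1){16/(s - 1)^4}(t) 8*t^3*exp(t)/3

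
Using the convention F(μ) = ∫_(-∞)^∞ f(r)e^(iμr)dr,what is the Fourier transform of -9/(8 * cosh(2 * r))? -9 * pi/(16 * cosh(pi * μ/4))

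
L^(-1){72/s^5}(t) 3*t^4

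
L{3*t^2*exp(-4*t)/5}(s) 6/(5*(s + 4)^3)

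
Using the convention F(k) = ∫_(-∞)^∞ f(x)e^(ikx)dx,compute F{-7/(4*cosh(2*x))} -7*pi/(8*cosh(pi*k/4))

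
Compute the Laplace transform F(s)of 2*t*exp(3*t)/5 2/(5*(s - 3)^2)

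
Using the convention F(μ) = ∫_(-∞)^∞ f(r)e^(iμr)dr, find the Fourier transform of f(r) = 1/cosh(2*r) pi/(2*cosh(pi*μ/4))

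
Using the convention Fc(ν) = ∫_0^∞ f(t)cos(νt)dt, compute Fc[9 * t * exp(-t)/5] 9 * (1 - ν^2)/(5 * (ν^2+1)^2)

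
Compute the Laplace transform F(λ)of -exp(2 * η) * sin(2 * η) -2/((λ - 2)^2 + 4)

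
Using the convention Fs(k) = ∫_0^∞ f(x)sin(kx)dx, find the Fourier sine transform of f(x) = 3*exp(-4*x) 3*k/(k^2 + 16)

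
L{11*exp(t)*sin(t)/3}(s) 11/(3*((s - 1)^2+1))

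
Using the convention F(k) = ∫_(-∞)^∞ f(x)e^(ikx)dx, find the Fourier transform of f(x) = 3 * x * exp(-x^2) 3 * I * sqrt(pi) * k * exp(-k^2/4)/2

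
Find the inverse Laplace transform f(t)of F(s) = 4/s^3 2*t^2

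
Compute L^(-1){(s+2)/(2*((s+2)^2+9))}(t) exp(-2*t)*cos(3*t)/2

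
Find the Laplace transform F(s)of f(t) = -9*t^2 -18/s^3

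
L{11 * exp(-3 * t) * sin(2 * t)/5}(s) 22/(5 * ((s+3)^2+4))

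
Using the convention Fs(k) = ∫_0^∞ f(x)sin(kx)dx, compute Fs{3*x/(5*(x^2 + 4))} 3*pi*exp(-2*k)/10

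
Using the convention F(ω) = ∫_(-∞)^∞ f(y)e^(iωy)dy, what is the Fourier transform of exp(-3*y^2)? sqrt(3)*sqrt(pi)*exp(-ω^2/12)/3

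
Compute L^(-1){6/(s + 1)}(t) 6*exp(-t)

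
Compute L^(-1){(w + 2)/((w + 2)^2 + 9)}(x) exp(-2*x)*cos(3*x)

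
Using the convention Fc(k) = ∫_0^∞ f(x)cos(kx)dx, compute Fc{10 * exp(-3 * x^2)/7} 5 * sqrt(3) * sqrt(pi) * exp(-k^2/12)/21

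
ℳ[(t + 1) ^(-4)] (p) gamma(p)*gamma(4 - p) /6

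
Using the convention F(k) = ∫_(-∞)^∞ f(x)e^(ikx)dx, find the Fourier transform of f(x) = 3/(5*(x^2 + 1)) 3*pi*exp(-Abs(k))/5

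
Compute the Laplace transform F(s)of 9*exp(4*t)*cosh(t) 9*(s - 4)/((s - 4)^2-1)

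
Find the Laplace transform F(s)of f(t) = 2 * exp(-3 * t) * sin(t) 2/((s + 3)^2 + 1)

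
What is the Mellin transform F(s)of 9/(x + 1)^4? 3*gamma(s)*gamma(4 - s)/2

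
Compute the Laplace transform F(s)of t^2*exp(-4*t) 2/(s + 4)^3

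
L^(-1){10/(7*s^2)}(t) 10*t/7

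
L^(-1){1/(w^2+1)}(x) sin(x)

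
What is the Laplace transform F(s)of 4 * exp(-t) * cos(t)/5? 4 * (s+1)/(5 * ((s+1)^2+1))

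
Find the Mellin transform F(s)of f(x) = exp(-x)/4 gamma(s)/4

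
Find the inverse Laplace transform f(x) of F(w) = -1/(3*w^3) -x^2/6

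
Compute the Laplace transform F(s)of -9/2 -9/(2 * s)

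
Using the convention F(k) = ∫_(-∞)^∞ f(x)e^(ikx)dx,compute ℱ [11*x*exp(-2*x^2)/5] 11*sqrt(2)*I*sqrt(pi)*k*exp(-k^2/8)/40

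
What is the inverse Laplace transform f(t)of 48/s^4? 8*t^3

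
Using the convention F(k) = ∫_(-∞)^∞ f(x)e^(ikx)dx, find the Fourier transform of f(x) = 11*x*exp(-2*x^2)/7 11*sqrt(2)*I*sqrt(pi)*k*exp(-k^2/8)/56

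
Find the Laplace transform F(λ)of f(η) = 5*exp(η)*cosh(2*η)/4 5*(λ - 1)/(4*((λ - 1)^2 - 4))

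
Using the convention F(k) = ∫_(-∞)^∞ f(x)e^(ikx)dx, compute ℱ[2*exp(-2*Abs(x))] 8/(k^2 + 4)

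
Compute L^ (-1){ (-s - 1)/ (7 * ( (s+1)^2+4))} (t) -exp (-t) * cos (2 * t)/7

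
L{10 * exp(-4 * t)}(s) 10/(s + 4)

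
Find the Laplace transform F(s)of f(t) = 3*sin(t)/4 3/(4*(s^2 + 1))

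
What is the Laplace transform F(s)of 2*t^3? 12/s^4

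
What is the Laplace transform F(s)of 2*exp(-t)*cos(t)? 2*(s + 1)/((s + 1)^2 + 1)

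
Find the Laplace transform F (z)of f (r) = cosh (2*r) z/ (z^2-4)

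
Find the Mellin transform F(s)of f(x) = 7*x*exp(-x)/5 7*gamma(s + 1)/5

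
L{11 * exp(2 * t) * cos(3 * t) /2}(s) 11 * (s - 2) /(2 * ((s - 2) ^2 + 9) ) 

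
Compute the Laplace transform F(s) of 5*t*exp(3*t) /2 5/(2*(s - 3) ^2) 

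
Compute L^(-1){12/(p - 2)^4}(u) 2 * u^3 * exp(2 * u)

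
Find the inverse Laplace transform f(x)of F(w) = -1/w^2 -x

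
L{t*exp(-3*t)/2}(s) 1/(2*(s + 3)^2)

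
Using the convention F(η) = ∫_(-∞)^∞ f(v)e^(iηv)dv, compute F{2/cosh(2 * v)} pi/cosh(pi * η/4)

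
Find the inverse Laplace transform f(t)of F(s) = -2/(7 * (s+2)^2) -2 * t * exp(-2 * t)/7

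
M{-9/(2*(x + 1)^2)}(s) 9*pi*(s - 1)/(2*sin(pi*s))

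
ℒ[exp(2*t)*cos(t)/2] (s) (s - 2)/(2*((s - 2)^2 + 1))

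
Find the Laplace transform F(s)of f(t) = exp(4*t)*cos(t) (s - 4)/((s - 4)^2 + 1)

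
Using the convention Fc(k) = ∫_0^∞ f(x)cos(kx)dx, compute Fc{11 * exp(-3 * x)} 33/(k^2+9)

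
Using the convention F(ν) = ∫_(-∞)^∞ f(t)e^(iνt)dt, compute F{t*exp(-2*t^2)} sqrt(2)*I*sqrt(pi)*ν*exp(-ν^2/8)/8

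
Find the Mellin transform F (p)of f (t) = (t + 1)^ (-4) gamma (p)*gamma (4 - p)/6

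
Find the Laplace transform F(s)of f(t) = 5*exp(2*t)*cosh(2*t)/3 5*(s - 2)/(3*s*(s - 4))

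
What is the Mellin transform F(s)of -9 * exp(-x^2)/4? -9 * gamma(s/2)/8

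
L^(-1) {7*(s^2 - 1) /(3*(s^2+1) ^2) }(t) 7*t*cos(t) /3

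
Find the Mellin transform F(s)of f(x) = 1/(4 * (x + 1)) pi * csc(pi * s)/4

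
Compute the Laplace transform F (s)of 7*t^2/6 7/ (3*s^3)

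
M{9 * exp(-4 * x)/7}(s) 9 * gamma(s)/(7 * 4^s)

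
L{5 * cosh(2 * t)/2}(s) 5 * s/(2 * (s^2 - 4))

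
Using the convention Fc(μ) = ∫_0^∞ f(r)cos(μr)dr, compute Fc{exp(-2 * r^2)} sqrt(2) * sqrt(pi) * exp(-μ^2/8)/4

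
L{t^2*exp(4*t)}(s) 2/(s - 4)^3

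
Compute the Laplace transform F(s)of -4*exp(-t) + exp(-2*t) 1/(s + 2)-4/(s + 1)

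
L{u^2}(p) 2/p^3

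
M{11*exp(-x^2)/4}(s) 11*gamma(s/2)/8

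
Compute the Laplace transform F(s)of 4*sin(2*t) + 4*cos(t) 4*s/(s^2 + 1) + 8/(s^2 + 4)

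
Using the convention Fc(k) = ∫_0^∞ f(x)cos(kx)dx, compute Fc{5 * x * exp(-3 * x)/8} 5 * (9 - k^2)/(8 * (k^2 + 9)^2)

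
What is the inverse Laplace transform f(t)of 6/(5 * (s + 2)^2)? 6 * t * exp(-2 * t)/5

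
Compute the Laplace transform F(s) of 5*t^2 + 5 5/s + 10/s^3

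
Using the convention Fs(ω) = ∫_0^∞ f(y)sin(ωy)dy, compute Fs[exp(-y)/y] atan(ω)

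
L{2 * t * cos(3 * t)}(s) 2 * (s^2 - 9)/(s^2 + 9)^2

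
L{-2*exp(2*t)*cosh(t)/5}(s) 2*(2 - s)/(5*((s - 2)^2-1))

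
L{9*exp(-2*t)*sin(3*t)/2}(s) 27/(2*((s+2)^2+9))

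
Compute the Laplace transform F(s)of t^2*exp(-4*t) 2/(s+4)^3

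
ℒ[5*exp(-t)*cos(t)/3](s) 5*(s + 1)/(3*((s + 1)^2 + 1))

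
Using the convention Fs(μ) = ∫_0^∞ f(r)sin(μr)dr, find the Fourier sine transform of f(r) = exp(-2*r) μ/(μ^2 + 4)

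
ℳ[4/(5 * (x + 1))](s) 4 * pi * csc(pi * s)/5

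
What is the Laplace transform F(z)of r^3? 6/z^4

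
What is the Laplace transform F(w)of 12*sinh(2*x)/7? 24/(7*(w^2 - 4))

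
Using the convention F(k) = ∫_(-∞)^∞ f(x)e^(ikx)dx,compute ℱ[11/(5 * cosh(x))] 11 * pi/(5 * cosh(pi * k/2))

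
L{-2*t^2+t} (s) s^ (-2) - 4/s^3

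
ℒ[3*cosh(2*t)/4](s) 3*s/(4*(s^2 - 4))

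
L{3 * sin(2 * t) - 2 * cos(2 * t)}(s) 6/(s^2 + 4) - 2 * s/(s^2 + 4)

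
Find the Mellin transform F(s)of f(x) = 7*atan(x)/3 -7*pi*sec(pi*s/2)/(6*s)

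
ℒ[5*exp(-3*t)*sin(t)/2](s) 5/(2*((s + 3)^2 + 1))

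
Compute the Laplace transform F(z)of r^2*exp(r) 2/(z - 1)^3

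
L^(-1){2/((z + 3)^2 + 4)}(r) exp(-3 * r) * sin(2 * r)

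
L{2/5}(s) 2/(5*s)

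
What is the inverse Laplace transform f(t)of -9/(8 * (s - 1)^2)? -9 * t * exp(t)/8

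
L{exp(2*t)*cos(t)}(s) (s - 2)/((s - 2)^2+1)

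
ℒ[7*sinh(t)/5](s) 7/(5*(s^2 - 1))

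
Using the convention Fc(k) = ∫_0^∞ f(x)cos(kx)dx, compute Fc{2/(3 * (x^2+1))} pi * exp(-k)/3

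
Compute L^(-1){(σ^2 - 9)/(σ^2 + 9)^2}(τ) τ*cos(3*τ)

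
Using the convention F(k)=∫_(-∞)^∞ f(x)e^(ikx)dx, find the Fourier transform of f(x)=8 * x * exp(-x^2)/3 4 * I * sqrt(pi) * k * exp(-k^2/4)/3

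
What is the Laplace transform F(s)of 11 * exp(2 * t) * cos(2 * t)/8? 11 * (s - 2)/(8 * ((s - 2)^2+4))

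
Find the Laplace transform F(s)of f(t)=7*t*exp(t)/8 7/(8*(s - 1)^2)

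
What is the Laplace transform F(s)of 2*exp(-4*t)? 2/(s + 4)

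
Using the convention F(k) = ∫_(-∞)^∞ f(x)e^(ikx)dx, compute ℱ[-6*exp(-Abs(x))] -12/(k^2 + 1)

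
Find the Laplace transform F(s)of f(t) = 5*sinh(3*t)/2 15/(2*(s^2 - 9))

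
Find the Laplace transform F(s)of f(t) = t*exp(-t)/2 1/(2*(s + 1)^2)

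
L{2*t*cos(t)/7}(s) 2*(s^2 - 1)/(7*(s^2 + 1)^2)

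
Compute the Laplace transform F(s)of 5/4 5/(4 * s)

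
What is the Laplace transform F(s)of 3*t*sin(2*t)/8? 3*s/(2*(s^2 + 4)^2)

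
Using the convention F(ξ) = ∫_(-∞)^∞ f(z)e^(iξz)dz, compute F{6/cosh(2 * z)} 3 * pi/cosh(pi * ξ/4)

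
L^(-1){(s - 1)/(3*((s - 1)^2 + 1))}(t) exp(t)*cos(t)/3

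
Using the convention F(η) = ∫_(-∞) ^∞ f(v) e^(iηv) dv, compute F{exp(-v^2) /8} sqrt(pi) * exp(-η^2/4) /8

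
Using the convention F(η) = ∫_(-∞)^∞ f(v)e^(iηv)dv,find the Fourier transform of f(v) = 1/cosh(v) pi/cosh(pi * η/2)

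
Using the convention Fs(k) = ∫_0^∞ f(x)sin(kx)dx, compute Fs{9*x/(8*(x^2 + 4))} 9*pi*exp(-2*k)/16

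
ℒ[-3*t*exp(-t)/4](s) -3/(4*(s + 1)^2)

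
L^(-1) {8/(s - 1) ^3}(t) 4 * t^2 * exp(t) 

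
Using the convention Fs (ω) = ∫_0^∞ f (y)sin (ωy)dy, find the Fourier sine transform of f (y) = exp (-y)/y atan (ω)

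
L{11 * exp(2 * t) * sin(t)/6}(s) 11/(6 * ((s - 2)^2 + 1))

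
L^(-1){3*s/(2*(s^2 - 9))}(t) 3*cosh(3*t)/2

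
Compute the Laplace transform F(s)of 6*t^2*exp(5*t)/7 12/(7*(s - 5)^3)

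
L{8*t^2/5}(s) 16/(5*s^3)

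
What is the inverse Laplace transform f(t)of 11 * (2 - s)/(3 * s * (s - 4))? -11 * exp(2 * t) * cosh(2 * t)/3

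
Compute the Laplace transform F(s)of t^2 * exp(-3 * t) 2/(s + 3)^3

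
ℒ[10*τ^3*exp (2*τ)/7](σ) 60/ (7*(σ - 2)^4)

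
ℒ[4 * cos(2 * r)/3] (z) 4 * z/(3 * (z^2+4))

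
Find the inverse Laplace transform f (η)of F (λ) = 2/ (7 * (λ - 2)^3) η^2 * exp (2 * η)/7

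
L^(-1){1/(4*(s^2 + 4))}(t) sin(2*t)/8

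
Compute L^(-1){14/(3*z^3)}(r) 7*r^2/3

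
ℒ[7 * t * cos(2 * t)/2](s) 7 * (s^2-4)/(2 * (s^2 + 4)^2)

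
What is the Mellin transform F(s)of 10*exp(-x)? 10*gamma(s)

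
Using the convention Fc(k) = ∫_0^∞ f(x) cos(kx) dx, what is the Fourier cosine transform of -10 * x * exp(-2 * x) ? 10 * (k^2 - 4) /(k^2 + 4) ^2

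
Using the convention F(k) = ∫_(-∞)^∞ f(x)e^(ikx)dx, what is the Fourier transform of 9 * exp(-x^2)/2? 9 * sqrt(pi) * exp(-k^2/4)/2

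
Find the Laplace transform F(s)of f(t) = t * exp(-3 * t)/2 1/(2 * (s + 3)^2)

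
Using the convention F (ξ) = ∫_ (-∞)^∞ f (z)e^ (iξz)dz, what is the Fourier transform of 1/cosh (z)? pi/cosh (pi * ξ/2)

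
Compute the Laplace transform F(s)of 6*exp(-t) 6/(s + 1)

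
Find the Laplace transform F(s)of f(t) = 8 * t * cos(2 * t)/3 8 * (s^2 - 4)/(3 * (s^2 + 4)^2)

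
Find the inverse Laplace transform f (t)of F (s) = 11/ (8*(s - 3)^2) 11*t*exp (3*t)/8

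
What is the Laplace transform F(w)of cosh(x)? w/(w^2 - 1)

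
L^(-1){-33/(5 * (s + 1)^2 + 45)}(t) -11 * exp(-t) * sin(3 * t)/5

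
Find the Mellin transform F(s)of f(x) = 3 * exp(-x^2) 3 * gamma(s/2)/2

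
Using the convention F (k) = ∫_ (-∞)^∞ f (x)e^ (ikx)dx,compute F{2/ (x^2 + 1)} 2*pi*exp (-Abs (k))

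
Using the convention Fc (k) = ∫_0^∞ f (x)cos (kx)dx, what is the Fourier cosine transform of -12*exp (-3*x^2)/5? -2*sqrt (3)*sqrt (pi)*exp (-k^2/12)/5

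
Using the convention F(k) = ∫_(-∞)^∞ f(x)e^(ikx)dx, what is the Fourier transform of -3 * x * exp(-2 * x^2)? -3 * sqrt(2) * I * sqrt(pi) * k * exp(-k^2/8)/8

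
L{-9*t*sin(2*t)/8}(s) -9*s/(2*(s^2 + 4)^2)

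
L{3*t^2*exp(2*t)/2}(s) 3/(s - 2)^3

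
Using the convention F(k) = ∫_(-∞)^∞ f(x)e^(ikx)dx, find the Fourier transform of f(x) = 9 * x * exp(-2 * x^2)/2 9 * sqrt(2) * I * sqrt(pi) * k * exp(-k^2/8)/16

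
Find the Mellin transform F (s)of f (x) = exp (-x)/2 gamma (s)/2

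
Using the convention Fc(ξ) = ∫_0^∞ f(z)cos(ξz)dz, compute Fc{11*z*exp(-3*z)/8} 11*(9 - ξ^2)/(8*(ξ^2 + 9)^2)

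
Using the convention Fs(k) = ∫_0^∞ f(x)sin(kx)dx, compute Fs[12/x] 6 * pi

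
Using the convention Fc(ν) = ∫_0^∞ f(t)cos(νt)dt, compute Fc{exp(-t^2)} sqrt(pi) * exp(-ν^2/4)/2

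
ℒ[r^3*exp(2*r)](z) 6/(z - 2)^4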